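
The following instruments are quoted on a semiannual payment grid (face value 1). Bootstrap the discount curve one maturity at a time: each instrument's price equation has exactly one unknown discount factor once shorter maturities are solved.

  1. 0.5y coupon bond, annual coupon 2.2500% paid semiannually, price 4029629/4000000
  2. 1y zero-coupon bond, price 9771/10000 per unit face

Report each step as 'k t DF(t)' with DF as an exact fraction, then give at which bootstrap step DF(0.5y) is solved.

1 1/2 4981/5000
2 1 9771/10000
DF(0.5y) is solved at step 1

step 1 [0.5y] bond c/2=9/800: DF=(4029629/4000000 − 9/800·(0))/(1+9/800) = 4981/5000 ≈ 0.996200
step 2 [1y] zero: DF = P = 9771/10000 ≈ 0.977100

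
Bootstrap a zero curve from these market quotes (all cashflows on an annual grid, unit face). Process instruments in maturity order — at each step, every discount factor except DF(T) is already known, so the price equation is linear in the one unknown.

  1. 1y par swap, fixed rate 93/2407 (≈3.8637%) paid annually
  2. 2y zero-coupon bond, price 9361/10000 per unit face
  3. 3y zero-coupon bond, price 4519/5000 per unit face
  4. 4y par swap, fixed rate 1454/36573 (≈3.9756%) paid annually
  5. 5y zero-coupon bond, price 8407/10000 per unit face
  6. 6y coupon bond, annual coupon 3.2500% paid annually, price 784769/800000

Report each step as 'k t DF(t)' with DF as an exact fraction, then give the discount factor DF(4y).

step 1 [1y] swap r/1=93/2407: DF=(1 − 93/2407·(0))/(1+93/2407) = 2407/2500 ≈ 0.962800
step 2 [2y] zero: DF = P = 9361/10000 ≈ 0.936100
step 3 [3y] zero: DF = P = 4519/5000 ≈ 0.903800
step 4 [4y] swap r/1=1454/36573: DF=(1 − 1454/36573·(0.962800+0.936100+0.903800))/(1+1454/36573) = 4273/5000 ≈ 0.854600
step 5 [5y] zero: DF = P = 8407/10000 ≈ 0.840700
step 6 [6y] bond c/1=13/400: DF=(784769/800000 − 13/400·(0.962800+0.936100+0.903800+0.854600+0.840700))/(1+13/400) = 1617/2000 ≈ 0.808500

1 1 2407/2500
2 2 9361/10000
3 3 4519/5000
4 4 4273/5000
5 5 8407/10000
6 6 1617/2000
DF(4y) = 4273/5000 ≈ 0.854600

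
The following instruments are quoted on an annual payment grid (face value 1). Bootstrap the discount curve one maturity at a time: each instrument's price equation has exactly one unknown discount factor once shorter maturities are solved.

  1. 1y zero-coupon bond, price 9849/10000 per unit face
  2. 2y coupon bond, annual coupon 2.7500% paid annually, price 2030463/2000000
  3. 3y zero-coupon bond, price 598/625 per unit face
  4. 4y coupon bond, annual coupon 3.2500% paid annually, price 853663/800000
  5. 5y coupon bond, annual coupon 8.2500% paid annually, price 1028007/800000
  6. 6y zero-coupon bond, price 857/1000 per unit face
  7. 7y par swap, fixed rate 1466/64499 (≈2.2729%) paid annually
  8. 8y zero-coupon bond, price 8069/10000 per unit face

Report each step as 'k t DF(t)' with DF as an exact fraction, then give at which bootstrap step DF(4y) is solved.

1 1 9849/10000
2 2 9617/10000
3 3 598/625
4 4 9421/10000
5 5 447/500
6 6 857/1000
7 7 4267/5000
8 8 8069/10000
DF(4y) is solved at step 4

step 1 [1y] zero: DF = P = 9849/10000 ≈ 0.984900
step 2 [2y] bond c/1=11/400: DF=(2030463/2000000 − 11/400·(0.984900))/(1+11/400) = 9617/10000 ≈ 0.961700
step 3 [3y] zero: DF = P = 598/625 ≈ 0.956800
step 4 [4y] bond c/1=13/400: DF=(853663/800000 − 13/400·(0.984900+0.961700+0.956800))/(1+13/400) = 9421/10000 ≈ 0.942100
step 5 [5y] bond c/1=33/400: DF=(1028007/800000 − 33/400·(0.984900+0.961700+0.956800+0.942100))/(1+33/400) = 447/500 ≈ 0.894000
step 6 [6y] zero: DF = P = 857/1000 ≈ 0.857000
step 7 [7y] swap r/1=1466/64499: DF=(1 − 1466/64499·(0.984900+0.961700+0.956800+0.942100+0.894000+0.857000))/(1+1466/64499) = 4267/5000 ≈ 0.853400
step 8 [8y] zero: DF = P = 8069/10000 ≈ 0.806900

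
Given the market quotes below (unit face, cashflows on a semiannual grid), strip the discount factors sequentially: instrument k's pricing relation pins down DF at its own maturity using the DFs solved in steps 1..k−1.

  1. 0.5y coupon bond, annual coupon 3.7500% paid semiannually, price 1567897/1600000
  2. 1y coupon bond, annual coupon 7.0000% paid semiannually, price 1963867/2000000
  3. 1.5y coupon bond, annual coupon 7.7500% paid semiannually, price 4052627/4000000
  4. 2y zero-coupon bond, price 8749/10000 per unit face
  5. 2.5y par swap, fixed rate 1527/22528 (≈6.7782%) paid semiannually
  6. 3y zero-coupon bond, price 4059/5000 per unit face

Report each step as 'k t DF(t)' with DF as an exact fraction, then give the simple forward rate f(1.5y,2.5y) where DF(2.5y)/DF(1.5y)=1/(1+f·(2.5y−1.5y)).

step 1 [0.5y] bond c/2=3/160: DF=(1567897/1600000 − 3/160·(0))/(1+3/160) = 9619/10000 ≈ 0.961900
step 2 [1y] bond c/2=7/200: DF=(1963867/2000000 − 7/200·(0.961900))/(1+7/200) = 4581/5000 ≈ 0.916200
step 3 [1.5y] bond c/2=31/800: DF=(4052627/4000000 − 31/800·(0.961900+0.916200))/(1+31/800) = 9053/10000 ≈ 0.905300
step 4 [2y] zero: DF = P = 8749/10000 ≈ 0.874900
step 5 [2.5y] swap r/2=1527/45056: DF=(1 − 1527/45056·(0.961900+0.916200+0.905300+0.874900))/(1+1527/45056) = 8473/10000 ≈ 0.847300
step 6 [3y] zero: DF = P = 4059/5000 ≈ 0.811800

1 1/2 9619/10000
2 1 4581/5000
3 3/2 9053/10000
4 2 8749/10000
5 5/2 8473/10000
6 3 4059/5000
f(1.5y,2.5y) = ((9053/10000)/(8473/10000) − 1)/(1) = 580/8473 ≈ 6.8453%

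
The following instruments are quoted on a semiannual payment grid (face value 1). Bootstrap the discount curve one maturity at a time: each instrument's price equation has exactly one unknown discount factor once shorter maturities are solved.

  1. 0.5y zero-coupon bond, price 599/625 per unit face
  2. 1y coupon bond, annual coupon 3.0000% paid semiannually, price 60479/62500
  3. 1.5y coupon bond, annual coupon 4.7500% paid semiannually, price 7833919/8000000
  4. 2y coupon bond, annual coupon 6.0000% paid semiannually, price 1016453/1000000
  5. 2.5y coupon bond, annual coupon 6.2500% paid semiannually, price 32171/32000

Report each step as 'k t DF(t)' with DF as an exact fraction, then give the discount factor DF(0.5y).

1 1/2 599/625
2 1 587/625
3 3/2 73/80
4 2 181/200
5 5/2 8623/10000
DF(0.5y) = 599/625 ≈ 0.958400

step 1 [0.5y] zero: DF = P = 599/625 ≈ 0.958400
step 2 [1y] bond c/2=3/200: DF=(60479/62500 − 3/200·(0.958400))/(1+3/200) = 587/625 ≈ 0.939200
step 3 [1.5y] bond c/2=19/800: DF=(7833919/8000000 − 19/800·(0.958400+0.939200))/(1+19/800) = 73/80 ≈ 0.912500
step 4 [2y] bond c/2=3/100: DF=(1016453/1000000 − 3/100·(0.958400+0.939200+0.912500))/(1+3/100) = 181/200 ≈ 0.905000
step 5 [2.5y] bond c/2=1/32: DF=(32171/32000 − 1/32·(0.958400+0.939200+0.912500+0.905000))/(1+1/32) = 8623/10000 ≈ 0.862300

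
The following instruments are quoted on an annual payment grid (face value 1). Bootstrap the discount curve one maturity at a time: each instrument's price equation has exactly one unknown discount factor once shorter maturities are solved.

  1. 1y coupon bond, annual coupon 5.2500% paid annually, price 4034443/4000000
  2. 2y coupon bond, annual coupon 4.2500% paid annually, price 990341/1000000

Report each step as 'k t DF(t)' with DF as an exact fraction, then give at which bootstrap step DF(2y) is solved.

1 1 9583/10000
2 2 9109/10000
DF(2y) is solved at step 2

step 1 [1y] bond c/1=21/400: DF=(4034443/4000000 − 21/400·(0))/(1+21/400) = 9583/10000 ≈ 0.958300
step 2 [2y] bond c/1=17/400: DF=(990341/1000000 − 17/400·(0.958300))/(1+17/400) = 9109/10000 ≈ 0.910900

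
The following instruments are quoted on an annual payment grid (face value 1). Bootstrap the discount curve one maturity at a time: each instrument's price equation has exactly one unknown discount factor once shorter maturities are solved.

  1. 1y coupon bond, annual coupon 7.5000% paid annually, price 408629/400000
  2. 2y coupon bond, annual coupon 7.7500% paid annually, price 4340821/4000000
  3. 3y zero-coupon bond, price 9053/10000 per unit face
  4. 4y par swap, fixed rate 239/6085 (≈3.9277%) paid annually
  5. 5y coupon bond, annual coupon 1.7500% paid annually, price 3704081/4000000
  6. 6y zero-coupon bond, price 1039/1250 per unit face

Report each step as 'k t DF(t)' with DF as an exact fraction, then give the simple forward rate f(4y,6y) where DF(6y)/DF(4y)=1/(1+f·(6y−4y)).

1 1 9503/10000
2 2 2347/2500
3 3 9053/10000
4 4 4283/5000
5 5 8473/10000
6 6 1039/1250
f(4y,6y) = ((4283/5000)/(1039/1250) − 1)/(2) = 127/8312 ≈ 1.5279%

step 1 [1y] bond c/1=3/40: DF=(408629/400000 − 3/40·(0))/(1+3/40) = 9503/10000 ≈ 0.950300
step 2 [2y] bond c/1=31/400: DF=(4340821/4000000 − 31/400·(0.950300))/(1+31/400) = 2347/2500 ≈ 0.938800
step 3 [3y] zero: DF = P = 9053/10000 ≈ 0.905300
step 4 [4y] swap r/1=239/6085: DF=(1 − 239/6085·(0.950300+0.938800+0.905300))/(1+239/6085) = 4283/5000 ≈ 0.856600
step 5 [5y] bond c/1=7/400: DF=(3704081/4000000 − 7/400·(0.950300+0.938800+0.905300+0.856600))/(1+7/400) = 8473/10000 ≈ 0.847300
step 6 [6y] zero: DF = P = 1039/1250 ≈ 0.831200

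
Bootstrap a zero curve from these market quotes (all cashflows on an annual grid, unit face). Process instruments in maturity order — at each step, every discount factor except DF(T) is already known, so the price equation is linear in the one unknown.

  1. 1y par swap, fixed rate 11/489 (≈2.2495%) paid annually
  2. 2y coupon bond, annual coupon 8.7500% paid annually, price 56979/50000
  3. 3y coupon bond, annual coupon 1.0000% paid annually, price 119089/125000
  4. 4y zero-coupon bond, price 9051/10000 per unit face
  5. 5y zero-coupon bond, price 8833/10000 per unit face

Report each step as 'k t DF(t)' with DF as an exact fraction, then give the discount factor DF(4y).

step 1 [1y] swap r/1=11/489: DF=(1 − 11/489·(0))/(1+11/489) = 489/500 ≈ 0.978000
step 2 [2y] bond c/1=7/80: DF=(56979/50000 − 7/80·(0.978000))/(1+7/80) = 2423/2500 ≈ 0.969200
step 3 [3y] bond c/1=1/100: DF=(119089/125000 − 1/100·(0.978000+0.969200))/(1+1/100) = 231/250 ≈ 0.924000
step 4 [4y] zero: DF = P = 9051/10000 ≈ 0.905100
step 5 [5y] zero: DF = P = 8833/10000 ≈ 0.883300

1 1 489/500
2 2 2423/2500
3 3 231/250
4 4 9051/10000
5 5 8833/10000
DF(4y) = 9051/10000 ≈ 0.905100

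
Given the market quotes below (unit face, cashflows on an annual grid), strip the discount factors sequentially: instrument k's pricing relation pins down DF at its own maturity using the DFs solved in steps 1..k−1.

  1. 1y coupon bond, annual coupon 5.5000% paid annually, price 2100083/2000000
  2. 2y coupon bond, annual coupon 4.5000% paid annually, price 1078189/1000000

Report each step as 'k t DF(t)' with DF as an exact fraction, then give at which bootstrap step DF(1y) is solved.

1 1 9953/10000
2 2 9889/10000
DF(1y) is solved at step 1

step 1 [1y] bond c/1=11/200: DF=(2100083/2000000 − 11/200·(0))/(1+11/200) = 9953/10000 ≈ 0.995300
step 2 [2y] bond c/1=9/200: DF=(1078189/1000000 − 9/200·(0.995300))/(1+9/200) = 9889/10000 ≈ 0.988900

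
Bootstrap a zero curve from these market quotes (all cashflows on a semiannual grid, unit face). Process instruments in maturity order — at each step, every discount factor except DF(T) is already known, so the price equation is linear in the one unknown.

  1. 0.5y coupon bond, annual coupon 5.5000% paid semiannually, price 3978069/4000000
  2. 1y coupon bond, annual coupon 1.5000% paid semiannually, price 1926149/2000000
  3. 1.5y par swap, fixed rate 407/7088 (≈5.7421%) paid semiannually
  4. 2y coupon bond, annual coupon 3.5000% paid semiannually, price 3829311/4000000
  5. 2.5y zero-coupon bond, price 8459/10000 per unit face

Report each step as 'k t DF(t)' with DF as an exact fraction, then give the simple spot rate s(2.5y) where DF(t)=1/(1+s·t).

step 1 [0.5y] bond c/2=11/400: DF=(3978069/4000000 − 11/400·(0))/(1+11/400) = 9679/10000 ≈ 0.967900
step 2 [1y] bond c/2=3/400: DF=(1926149/2000000 − 3/400·(0.967900))/(1+3/400) = 9487/10000 ≈ 0.948700
step 3 [1.5y] swap r/2=407/14176: DF=(1 − 407/14176·(0.967900+0.948700))/(1+407/14176) = 4593/5000 ≈ 0.918600
step 4 [2y] bond c/2=7/400: DF=(3829311/4000000 − 7/400·(0.967900+0.948700+0.918600))/(1+7/400) = 8921/10000 ≈ 0.892100
step 5 [2.5y] zero: DF = P = 8459/10000 ≈ 0.845900

1 1/2 9679/10000
2 1 9487/10000
3 3/2 4593/5000
4 2 8921/10000
5 5/2 8459/10000
s(2.5y) = (1/(8459/10000) − 1)/(5/2) = 3082/42295 ≈ 7.2869%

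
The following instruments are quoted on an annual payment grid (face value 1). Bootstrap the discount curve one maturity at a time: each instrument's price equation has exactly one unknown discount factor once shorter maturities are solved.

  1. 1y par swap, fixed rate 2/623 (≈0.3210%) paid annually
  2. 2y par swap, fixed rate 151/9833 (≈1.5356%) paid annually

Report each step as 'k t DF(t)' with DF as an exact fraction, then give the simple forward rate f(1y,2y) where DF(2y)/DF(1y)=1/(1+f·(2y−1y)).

1 1 623/625
2 2 4849/5000
f(1y,2y) = ((623/625)/(4849/5000) − 1)/(1) = 135/4849 ≈ 2.7841%

step 1 [1y] swap r/1=2/623: DF=(1 − 2/623·(0))/(1+2/623) = 623/625 ≈ 0.996800
step 2 [2y] swap r/1=151/9833: DF=(1 − 151/9833·(0.996800))/(1+151/9833) = 4849/5000 ≈ 0.969800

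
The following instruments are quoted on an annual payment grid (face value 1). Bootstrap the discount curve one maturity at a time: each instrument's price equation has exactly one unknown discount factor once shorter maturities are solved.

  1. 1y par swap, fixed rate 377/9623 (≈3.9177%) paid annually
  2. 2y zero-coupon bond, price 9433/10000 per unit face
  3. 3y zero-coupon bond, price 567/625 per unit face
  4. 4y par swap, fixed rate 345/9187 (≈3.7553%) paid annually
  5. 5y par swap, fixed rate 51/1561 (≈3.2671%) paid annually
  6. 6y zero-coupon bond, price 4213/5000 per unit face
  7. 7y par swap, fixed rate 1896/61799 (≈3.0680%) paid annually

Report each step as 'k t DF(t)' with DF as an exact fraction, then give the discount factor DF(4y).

1 1 9623/10000
2 2 9433/10000
3 3 567/625
4 4 431/500
5 5 8521/10000
6 6 4213/5000
7 7 1013/1250
DF(4y) = 431/500 ≈ 0.862000

step 1 [1y] swap r/1=377/9623: DF=(1 − 377/9623·(0))/(1+377/9623) = 9623/10000 ≈ 0.962300
step 2 [2y] zero: DF = P = 9433/10000 ≈ 0.943300
step 3 [3y] zero: DF = P = 567/625 ≈ 0.907200
step 4 [4y] swap r/1=345/9187: DF=(1 − 345/9187·(0.962300+0.943300+0.907200))/(1+345/9187) = 431/500 ≈ 0.862000
step 5 [5y] swap r/1=51/1561: DF=(1 − 51/1561·(0.962300+0.943300+0.907200+0.862000))/(1+51/1561) = 8521/10000 ≈ 0.852100
step 6 [6y] zero: DF = P = 4213/5000 ≈ 0.842600
step 7 [7y] swap r/1=1896/61799: DF=(1 − 1896/61799·(0.962300+0.943300+0.907200+0.862000+0.852100+0.842600))/(1+1896/61799) = 1013/1250 ≈ 0.810400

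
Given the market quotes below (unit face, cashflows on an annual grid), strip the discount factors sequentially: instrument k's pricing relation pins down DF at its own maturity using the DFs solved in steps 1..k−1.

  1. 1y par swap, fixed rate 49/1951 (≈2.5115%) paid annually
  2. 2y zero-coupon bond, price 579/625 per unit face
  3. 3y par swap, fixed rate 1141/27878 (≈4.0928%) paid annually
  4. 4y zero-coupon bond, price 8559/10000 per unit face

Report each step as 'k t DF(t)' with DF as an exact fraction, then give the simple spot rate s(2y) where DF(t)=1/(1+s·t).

1 1 1951/2000
2 2 579/625
3 3 8859/10000
4 4 8559/10000
s(2y) = (1/(579/625) − 1)/(2) = 23/579 ≈ 3.9724%

step 1 [1y] swap r/1=49/1951: DF=(1 − 49/1951·(0))/(1+49/1951) = 1951/2000 ≈ 0.975500
step 2 [2y] zero: DF = P = 579/625 ≈ 0.926400
step 3 [3y] swap r/1=1141/27878: DF=(1 − 1141/27878·(0.975500+0.926400))/(1+1141/27878) = 8859/10000 ≈ 0.885900
step 4 [4y] zero: DF = P = 8559/10000 ≈ 0.855900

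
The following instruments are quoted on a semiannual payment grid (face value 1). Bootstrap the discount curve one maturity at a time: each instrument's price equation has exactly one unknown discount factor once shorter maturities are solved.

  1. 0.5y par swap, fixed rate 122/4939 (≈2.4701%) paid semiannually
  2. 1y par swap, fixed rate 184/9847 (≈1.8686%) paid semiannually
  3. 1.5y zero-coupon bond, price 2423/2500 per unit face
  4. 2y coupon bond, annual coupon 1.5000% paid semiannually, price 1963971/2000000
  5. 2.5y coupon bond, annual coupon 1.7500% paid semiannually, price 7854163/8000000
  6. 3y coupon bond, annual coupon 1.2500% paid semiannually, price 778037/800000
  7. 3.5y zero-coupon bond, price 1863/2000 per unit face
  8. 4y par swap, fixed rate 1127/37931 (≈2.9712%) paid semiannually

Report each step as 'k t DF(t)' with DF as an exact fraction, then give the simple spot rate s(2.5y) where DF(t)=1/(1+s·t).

step 1 [0.5y] swap r/2=61/4939: DF=(1 − 61/4939·(0))/(1+61/4939) = 4939/5000 ≈ 0.987800
step 2 [1y] swap r/2=92/9847: DF=(1 − 92/9847·(0.987800))/(1+92/9847) = 1227/1250 ≈ 0.981600
step 3 [1.5y] zero: DF = P = 2423/2500 ≈ 0.969200
step 4 [2y] bond c/2=3/400: DF=(1963971/2000000 − 3/400·(0.987800+0.981600+0.969200))/(1+3/400) = 1191/1250 ≈ 0.952800
step 5 [2.5y] bond c/2=7/800: DF=(7854163/8000000 − 7/800·(0.987800+0.981600+0.969200+0.952800))/(1+7/800) = 1879/2000 ≈ 0.939500
step 6 [3y] bond c/2=1/160: DF=(778037/800000 − 1/160·(0.987800+0.981600+0.969200+0.952800+0.939500))/(1+1/160) = 1873/2000 ≈ 0.936500
step 7 [3.5y] zero: DF = P = 1863/2000 ≈ 0.931500
step 8 [4y] swap r/2=1127/75862: DF=(1 − 1127/75862·(0.987800+0.981600+0.969200+0.952800+0.939500+0.936500+0.931500))/(1+1127/75862) = 8873/10000 ≈ 0.887300

1 1/2 4939/5000
2 1 1227/1250
3 3/2 2423/2500
4 2 1191/1250
5 5/2 1879/2000
6 3 1873/2000
7 7/2 1863/2000
8 4 8873/10000
s(2.5y) = (1/(1879/2000) − 1)/(5/2) = 242/9395 ≈ 2.5758%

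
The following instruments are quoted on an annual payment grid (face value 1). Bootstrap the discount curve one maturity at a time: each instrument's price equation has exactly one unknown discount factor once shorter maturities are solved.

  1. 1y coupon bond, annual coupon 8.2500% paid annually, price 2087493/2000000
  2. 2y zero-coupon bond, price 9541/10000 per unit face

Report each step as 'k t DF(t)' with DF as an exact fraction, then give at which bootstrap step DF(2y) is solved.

1 1 4821/5000
2 2 9541/10000
DF(2y) is solved at step 2

step 1 [1y] bond c/1=33/400: DF=(2087493/2000000 − 33/400·(0))/(1+33/400) = 4821/5000 ≈ 0.964200
step 2 [2y] zero: DF = P = 9541/10000 ≈ 0.954100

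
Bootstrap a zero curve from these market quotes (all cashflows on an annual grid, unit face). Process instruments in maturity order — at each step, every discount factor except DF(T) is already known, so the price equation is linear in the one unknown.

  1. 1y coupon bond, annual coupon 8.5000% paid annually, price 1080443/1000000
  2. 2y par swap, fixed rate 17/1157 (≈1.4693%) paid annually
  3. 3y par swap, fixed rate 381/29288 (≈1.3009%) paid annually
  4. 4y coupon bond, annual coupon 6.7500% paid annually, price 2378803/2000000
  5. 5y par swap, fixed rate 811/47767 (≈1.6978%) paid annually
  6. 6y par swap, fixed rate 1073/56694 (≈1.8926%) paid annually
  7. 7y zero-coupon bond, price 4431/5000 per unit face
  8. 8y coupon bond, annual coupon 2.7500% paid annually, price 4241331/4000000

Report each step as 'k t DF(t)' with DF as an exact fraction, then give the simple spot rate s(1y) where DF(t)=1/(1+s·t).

1 1 4979/5000
2 2 9711/10000
3 3 9619/10000
4 4 929/1000
5 5 9189/10000
6 6 8927/10000
7 7 4431/5000
8 8 1713/2000
s(1y) = (1/(4979/5000) − 1)/(1) = 21/4979 ≈ 0.4218%

step 1 [1y] bond c/1=17/200: DF=(1080443/1000000 − 17/200·(0))/(1+17/200) = 4979/5000 ≈ 0.995800
step 2 [2y] swap r/1=17/1157: DF=(1 − 17/1157·(0.995800))/(1+17/1157) = 9711/10000 ≈ 0.971100
step 3 [3y] swap r/1=381/29288: DF=(1 − 381/29288·(0.995800+0.971100))/(1+381/29288) = 9619/10000 ≈ 0.961900
step 4 [4y] bond c/1=27/400: DF=(2378803/2000000 − 27/400·(0.995800+0.971100+0.961900))/(1+27/400) = 929/1000 ≈ 0.929000
step 5 [5y] swap r/1=811/47767: DF=(1 − 811/47767·(0.995800+0.971100+0.961900+0.929000))/(1+811/47767) = 9189/10000 ≈ 0.918900
step 6 [6y] swap r/1=1073/56694: DF=(1 − 1073/56694·(0.995800+0.971100+0.961900+0.929000+0.918900))/(1+1073/56694) = 8927/10000 ≈ 0.892700
step 7 [7y] zero: DF = P = 4431/5000 ≈ 0.886200
step 8 [8y] bond c/1=11/400: DF=(4241331/4000000 − 11/400·(0.995800+0.971100+0.961900+0.929000+0.918900+0.892700+0.886200))/(1+11/400) = 1713/2000 ≈ 0.856500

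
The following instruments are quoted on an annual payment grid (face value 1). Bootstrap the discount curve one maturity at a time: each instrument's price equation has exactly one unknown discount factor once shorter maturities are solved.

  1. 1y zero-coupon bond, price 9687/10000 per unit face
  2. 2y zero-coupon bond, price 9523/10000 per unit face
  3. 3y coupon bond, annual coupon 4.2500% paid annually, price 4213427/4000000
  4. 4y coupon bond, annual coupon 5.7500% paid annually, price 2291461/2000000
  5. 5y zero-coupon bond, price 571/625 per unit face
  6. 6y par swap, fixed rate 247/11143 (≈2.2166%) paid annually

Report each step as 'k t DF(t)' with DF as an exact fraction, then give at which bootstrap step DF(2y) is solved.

step 1 [1y] zero: DF = P = 9687/10000 ≈ 0.968700
step 2 [2y] zero: DF = P = 9523/10000 ≈ 0.952300
step 3 [3y] bond c/1=17/400: DF=(4213427/4000000 − 17/400·(0.968700+0.952300))/(1+17/400) = 9321/10000 ≈ 0.932100
step 4 [4y] bond c/1=23/400: DF=(2291461/2000000 − 23/400·(0.968700+0.952300+0.932100))/(1+23/400) = 9283/10000 ≈ 0.928300
step 5 [5y] zero: DF = P = 571/625 ≈ 0.913600
step 6 [6y] swap r/1=247/11143: DF=(1 − 247/11143·(0.968700+0.952300+0.932100+0.928300+0.913600))/(1+247/11143) = 1753/2000 ≈ 0.876500

1 1 9687/10000
2 2 9523/10000
3 3 9321/10000
4 4 9283/10000
5 5 571/625
6 6 1753/2000
DF(2y) is solved at step 2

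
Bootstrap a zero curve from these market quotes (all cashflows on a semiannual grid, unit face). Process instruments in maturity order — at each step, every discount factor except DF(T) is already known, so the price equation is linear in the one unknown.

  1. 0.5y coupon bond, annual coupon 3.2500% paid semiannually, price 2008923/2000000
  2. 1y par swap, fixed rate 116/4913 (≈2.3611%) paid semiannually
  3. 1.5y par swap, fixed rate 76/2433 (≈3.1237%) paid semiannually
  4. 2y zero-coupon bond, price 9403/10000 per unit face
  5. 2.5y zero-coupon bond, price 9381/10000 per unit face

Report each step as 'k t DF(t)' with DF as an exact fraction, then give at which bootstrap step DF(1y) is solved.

step 1 [0.5y] bond c/2=13/800: DF=(2008923/2000000 − 13/800·(0))/(1+13/800) = 2471/2500 ≈ 0.988400
step 2 [1y] swap r/2=58/4913: DF=(1 − 58/4913·(0.988400))/(1+58/4913) = 1221/1250 ≈ 0.976800
step 3 [1.5y] swap r/2=38/2433: DF=(1 − 38/2433·(0.988400+0.976800))/(1+38/2433) = 1193/1250 ≈ 0.954400
step 4 [2y] zero: DF = P = 9403/10000 ≈ 0.940300
step 5 [2.5y] zero: DF = P = 9381/10000 ≈ 0.938100

1 1/2 2471/2500
2 1 1221/1250
3 3/2 1193/1250
4 2 9403/10000
5 5/2 9381/10000
DF(1y) is solved at step 2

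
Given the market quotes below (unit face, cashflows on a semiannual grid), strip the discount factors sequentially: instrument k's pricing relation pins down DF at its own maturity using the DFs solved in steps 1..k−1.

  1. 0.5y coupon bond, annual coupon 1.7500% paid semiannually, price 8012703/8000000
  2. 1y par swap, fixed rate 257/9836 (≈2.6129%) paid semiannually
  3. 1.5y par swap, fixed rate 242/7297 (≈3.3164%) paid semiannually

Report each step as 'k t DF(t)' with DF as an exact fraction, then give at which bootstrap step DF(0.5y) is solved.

1 1/2 9929/10000
2 1 9743/10000
3 3/2 2379/2500
DF(0.5y) is solved at step 1

step 1 [0.5y] bond c/2=7/800: DF=(8012703/8000000 − 7/800·(0))/(1+7/800) = 9929/10000 ≈ 0.992900
step 2 [1y] swap r/2=257/19672: DF=(1 − 257/19672·(0.992900))/(1+257/19672) = 9743/10000 ≈ 0.974300
step 3 [1.5y] swap r/2=121/7297: DF=(1 − 121/7297·(0.992900+0.974300))/(1+121/7297) = 2379/2500 ≈ 0.951600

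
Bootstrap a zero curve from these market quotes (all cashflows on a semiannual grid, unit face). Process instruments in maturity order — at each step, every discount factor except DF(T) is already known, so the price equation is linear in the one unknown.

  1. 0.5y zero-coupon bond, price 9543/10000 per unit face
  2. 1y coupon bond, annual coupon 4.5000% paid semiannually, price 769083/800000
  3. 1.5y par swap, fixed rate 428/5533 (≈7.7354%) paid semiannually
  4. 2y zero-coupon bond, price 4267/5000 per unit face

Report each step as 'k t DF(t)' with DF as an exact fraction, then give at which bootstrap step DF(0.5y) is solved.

step 1 [0.5y] zero: DF = P = 9543/10000 ≈ 0.954300
step 2 [1y] bond c/2=9/400: DF=(769083/800000 − 9/400·(0.954300))/(1+9/400) = 1149/1250 ≈ 0.919200
step 3 [1.5y] swap r/2=214/5533: DF=(1 − 214/5533·(0.954300+0.919200))/(1+214/5533) = 893/1000 ≈ 0.893000
step 4 [2y] zero: DF = P = 4267/5000 ≈ 0.853400

1 1/2 9543/10000
2 1 1149/1250
3 3/2 893/1000
4 2 4267/5000
DF(0.5y) is solved at step 1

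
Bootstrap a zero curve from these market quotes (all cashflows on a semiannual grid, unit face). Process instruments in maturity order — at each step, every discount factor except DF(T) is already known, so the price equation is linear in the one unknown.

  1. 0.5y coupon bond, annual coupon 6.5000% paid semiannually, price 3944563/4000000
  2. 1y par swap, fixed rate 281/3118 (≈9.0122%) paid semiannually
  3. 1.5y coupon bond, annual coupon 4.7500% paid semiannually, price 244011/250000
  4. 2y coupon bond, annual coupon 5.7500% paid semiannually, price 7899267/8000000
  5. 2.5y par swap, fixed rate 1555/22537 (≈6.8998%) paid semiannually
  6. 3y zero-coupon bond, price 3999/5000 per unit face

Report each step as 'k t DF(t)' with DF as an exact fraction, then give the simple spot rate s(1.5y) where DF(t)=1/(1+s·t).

1 1/2 9551/10000
2 1 9157/10000
3 3/2 91/100
4 2 8821/10000
5 5/2 1689/2000
6 3 3999/5000
s(1.5y) = (1/(91/100) − 1)/(3/2) = 6/91 ≈ 6.5934%

step 1 [0.5y] bond c/2=13/400: DF=(3944563/4000000 − 13/400·(0))/(1+13/400) = 9551/10000 ≈ 0.955100
step 2 [1y] swap r/2=281/6236: DF=(1 − 281/6236·(0.955100))/(1+281/6236) = 9157/10000 ≈ 0.915700
step 3 [1.5y] bond c/2=19/800: DF=(244011/250000 − 19/800·(0.955100+0.915700))/(1+19/800) = 91/100 ≈ 0.910000
step 4 [2y] bond c/2=23/800: DF=(7899267/8000000 − 23/800·(0.955100+0.915700+0.910000))/(1+23/800) = 8821/10000 ≈ 0.882100
step 5 [2.5y] swap r/2=1555/45074: DF=(1 − 1555/45074·(0.955100+0.915700+0.910000+0.882100))/(1+1555/45074) = 1689/2000 ≈ 0.844500
step 6 [3y] zero: DF = P = 3999/5000 ≈ 0.799800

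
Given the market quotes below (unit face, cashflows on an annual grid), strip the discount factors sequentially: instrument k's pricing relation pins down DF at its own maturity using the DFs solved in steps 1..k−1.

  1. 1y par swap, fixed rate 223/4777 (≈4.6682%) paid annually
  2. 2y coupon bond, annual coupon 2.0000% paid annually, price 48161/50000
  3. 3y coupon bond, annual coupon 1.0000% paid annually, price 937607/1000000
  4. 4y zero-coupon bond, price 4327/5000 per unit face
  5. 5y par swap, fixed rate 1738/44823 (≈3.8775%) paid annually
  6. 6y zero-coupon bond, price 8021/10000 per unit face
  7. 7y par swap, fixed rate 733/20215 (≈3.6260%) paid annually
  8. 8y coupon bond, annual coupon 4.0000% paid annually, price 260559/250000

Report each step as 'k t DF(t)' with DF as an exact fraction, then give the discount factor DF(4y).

step 1 [1y] swap r/1=223/4777: DF=(1 − 223/4777·(0))/(1+223/4777) = 4777/5000 ≈ 0.955400
step 2 [2y] bond c/1=1/50: DF=(48161/50000 − 1/50·(0.955400))/(1+1/50) = 1157/1250 ≈ 0.925600
step 3 [3y] bond c/1=1/100: DF=(937607/1000000 − 1/100·(0.955400+0.925600))/(1+1/100) = 9097/10000 ≈ 0.909700
step 4 [4y] zero: DF = P = 4327/5000 ≈ 0.865400
step 5 [5y] swap r/1=1738/44823: DF=(1 − 1738/44823·(0.955400+0.925600+0.909700+0.865400))/(1+1738/44823) = 4131/5000 ≈ 0.826200
step 6 [6y] zero: DF = P = 8021/10000 ≈ 0.802100
step 7 [7y] swap r/1=733/20215: DF=(1 − 733/20215·(0.955400+0.925600+0.909700+0.865400+0.826200+0.802100))/(1+733/20215) = 7801/10000 ≈ 0.780100
step 8 [8y] bond c/1=1/25: DF=(260559/250000 − 1/25·(0.955400+0.925600+0.909700+0.865400+0.826200+0.802100+0.780100))/(1+1/25) = 7689/10000 ≈ 0.768900

1 1 4777/5000
2 2 1157/1250
3 3 9097/10000
4 4 4327/5000
5 5 4131/5000
6 6 8021/10000
7 7 7801/10000
8 8 7689/10000
DF(4y) = 4327/5000 ≈ 0.865400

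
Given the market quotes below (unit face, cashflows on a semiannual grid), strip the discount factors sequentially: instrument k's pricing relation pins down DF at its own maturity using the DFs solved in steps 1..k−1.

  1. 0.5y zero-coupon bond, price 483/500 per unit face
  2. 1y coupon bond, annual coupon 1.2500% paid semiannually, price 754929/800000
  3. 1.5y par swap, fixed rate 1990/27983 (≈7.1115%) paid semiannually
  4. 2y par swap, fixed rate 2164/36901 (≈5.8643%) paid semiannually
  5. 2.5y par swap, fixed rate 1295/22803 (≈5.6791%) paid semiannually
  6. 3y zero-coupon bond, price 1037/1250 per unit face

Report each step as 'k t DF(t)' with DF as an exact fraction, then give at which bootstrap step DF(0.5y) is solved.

step 1 [0.5y] zero: DF = P = 483/500 ≈ 0.966000
step 2 [1y] bond c/2=1/160: DF=(754929/800000 − 1/160·(0.966000))/(1+1/160) = 4659/5000 ≈ 0.931800
step 3 [1.5y] swap r/2=995/27983: DF=(1 − 995/27983·(0.966000+0.931800))/(1+995/27983) = 1801/2000 ≈ 0.900500
step 4 [2y] swap r/2=1082/36901: DF=(1 − 1082/36901·(0.966000+0.931800+0.900500))/(1+1082/36901) = 4459/5000 ≈ 0.891800
step 5 [2.5y] swap r/2=1295/45606: DF=(1 − 1295/45606·(0.966000+0.931800+0.900500+0.891800))/(1+1295/45606) = 1741/2000 ≈ 0.870500
step 6 [3y] zero: DF = P = 1037/1250 ≈ 0.829600

1 1/2 483/500
2 1 4659/5000
3 3/2 1801/2000
4 2 4459/5000
5 5/2 1741/2000
6 3 1037/1250
DF(0.5y) is solved at step 1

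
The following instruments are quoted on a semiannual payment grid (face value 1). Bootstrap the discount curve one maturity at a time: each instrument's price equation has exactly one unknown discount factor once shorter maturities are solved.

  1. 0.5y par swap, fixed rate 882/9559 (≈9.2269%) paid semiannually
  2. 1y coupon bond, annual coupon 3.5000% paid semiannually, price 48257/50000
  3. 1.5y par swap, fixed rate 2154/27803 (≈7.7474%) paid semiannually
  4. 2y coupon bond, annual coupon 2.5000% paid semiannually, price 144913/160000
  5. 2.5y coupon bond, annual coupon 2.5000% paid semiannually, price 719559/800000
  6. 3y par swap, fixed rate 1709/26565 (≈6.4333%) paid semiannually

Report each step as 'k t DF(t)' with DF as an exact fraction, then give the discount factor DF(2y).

step 1 [0.5y] swap r/2=441/9559: DF=(1 − 441/9559·(0))/(1+441/9559) = 9559/10000 ≈ 0.955900
step 2 [1y] bond c/2=7/400: DF=(48257/50000 − 7/400·(0.955900))/(1+7/400) = 9321/10000 ≈ 0.932100
step 3 [1.5y] swap r/2=1077/27803: DF=(1 − 1077/27803·(0.955900+0.932100))/(1+1077/27803) = 8923/10000 ≈ 0.892300
step 4 [2y] bond c/2=1/80: DF=(144913/160000 − 1/80·(0.955900+0.932100+0.892300))/(1+1/80) = 4301/5000 ≈ 0.860200
step 5 [2.5y] bond c/2=1/80: DF=(719559/800000 − 1/80·(0.955900+0.932100+0.892300+0.860200))/(1+1/80) = 4217/5000 ≈ 0.843400
step 6 [3y] swap r/2=1709/53130: DF=(1 − 1709/53130·(0.955900+0.932100+0.892300+0.860200+0.843400))/(1+1709/53130) = 8291/10000 ≈ 0.829100

1 1/2 9559/10000
2 1 9321/10000
3 3/2 8923/10000
4 2 4301/5000
5 5/2 4217/5000
6 3 8291/10000
DF(2y) = 4301/5000 ≈ 0.860200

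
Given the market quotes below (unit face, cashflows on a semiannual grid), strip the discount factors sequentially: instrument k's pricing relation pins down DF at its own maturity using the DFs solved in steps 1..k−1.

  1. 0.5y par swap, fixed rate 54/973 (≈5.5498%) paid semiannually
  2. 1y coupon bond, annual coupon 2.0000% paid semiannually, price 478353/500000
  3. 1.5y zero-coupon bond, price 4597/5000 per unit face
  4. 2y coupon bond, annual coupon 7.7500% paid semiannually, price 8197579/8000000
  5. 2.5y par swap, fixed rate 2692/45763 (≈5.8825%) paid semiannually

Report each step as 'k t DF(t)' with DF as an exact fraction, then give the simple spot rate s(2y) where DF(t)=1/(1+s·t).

1 1/2 973/1000
2 1 586/625
3 3/2 4597/5000
4 2 8809/10000
5 5/2 4327/5000
s(2y) = (1/(8809/10000) − 1)/(2) = 1191/17618 ≈ 6.7601%

step 1 [0.5y] swap r/2=27/973: DF=(1 − 27/973·(0))/(1+27/973) = 973/1000 ≈ 0.973000
step 2 [1y] bond c/2=1/100: DF=(478353/500000 − 1/100·(0.973000))/(1+1/100) = 586/625 ≈ 0.937600
step 3 [1.5y] zero: DF = P = 4597/5000 ≈ 0.919400
step 4 [2y] bond c/2=31/800: DF=(8197579/8000000 − 31/800·(0.973000+0.937600+0.919400))/(1+31/800) = 8809/10000 ≈ 0.880900
step 5 [2.5y] swap r/2=1346/45763: DF=(1 − 1346/45763·(0.973000+0.937600+0.919400+0.880900))/(1+1346/45763) = 4327/5000 ≈ 0.865400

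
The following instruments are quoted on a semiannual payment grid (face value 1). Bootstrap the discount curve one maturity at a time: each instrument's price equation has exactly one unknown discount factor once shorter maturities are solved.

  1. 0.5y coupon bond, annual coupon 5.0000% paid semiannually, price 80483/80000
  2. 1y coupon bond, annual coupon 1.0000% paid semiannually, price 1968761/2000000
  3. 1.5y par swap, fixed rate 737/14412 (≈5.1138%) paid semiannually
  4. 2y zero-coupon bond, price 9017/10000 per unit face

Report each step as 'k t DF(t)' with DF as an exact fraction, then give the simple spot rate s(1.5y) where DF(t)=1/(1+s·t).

step 1 [0.5y] bond c/2=1/40: DF=(80483/80000 − 1/40·(0))/(1+1/40) = 1963/2000 ≈ 0.981500
step 2 [1y] bond c/2=1/200: DF=(1968761/2000000 − 1/200·(0.981500))/(1+1/200) = 4873/5000 ≈ 0.974600
step 3 [1.5y] swap r/2=737/28824: DF=(1 − 737/28824·(0.981500+0.974600))/(1+737/28824) = 9263/10000 ≈ 0.926300
step 4 [2y] zero: DF = P = 9017/10000 ≈ 0.901700

1 1/2 1963/2000
2 1 4873/5000
3 3/2 9263/10000
4 2 9017/10000
s(1.5y) = (1/(9263/10000) − 1)/(3/2) = 1474/27789 ≈ 5.3043%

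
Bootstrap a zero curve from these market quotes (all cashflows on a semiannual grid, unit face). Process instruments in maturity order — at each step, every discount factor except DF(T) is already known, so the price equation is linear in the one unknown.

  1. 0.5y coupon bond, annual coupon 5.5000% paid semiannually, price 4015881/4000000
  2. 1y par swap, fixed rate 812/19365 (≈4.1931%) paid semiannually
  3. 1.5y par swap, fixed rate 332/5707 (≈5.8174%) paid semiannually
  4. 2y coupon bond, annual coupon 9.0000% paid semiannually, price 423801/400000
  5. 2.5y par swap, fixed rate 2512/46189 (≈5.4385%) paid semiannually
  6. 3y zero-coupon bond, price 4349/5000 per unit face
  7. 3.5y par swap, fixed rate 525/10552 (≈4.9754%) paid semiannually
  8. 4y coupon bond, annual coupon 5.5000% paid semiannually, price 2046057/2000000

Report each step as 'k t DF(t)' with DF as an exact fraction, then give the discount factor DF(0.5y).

1 1/2 9771/10000
2 1 4797/5000
3 3/2 917/1000
4 2 891/1000
5 5/2 1093/1250
6 3 4349/5000
7 7/2 337/400
8 4 4131/5000
DF(0.5y) = 9771/10000 ≈ 0.977100

step 1 [0.5y] bond c/2=11/400: DF=(4015881/4000000 − 11/400·(0))/(1+11/400) = 9771/10000 ≈ 0.977100
step 2 [1y] swap r/2=406/19365: DF=(1 − 406/19365·(0.977100))/(1+406/19365) = 4797/5000 ≈ 0.959400
step 3 [1.5y] swap r/2=166/5707: DF=(1 − 166/5707·(0.977100+0.959400))/(1+166/5707) = 917/1000 ≈ 0.917000
step 4 [2y] bond c/2=9/200: DF=(423801/400000 − 9/200·(0.977100+0.959400+0.917000))/(1+9/200) = 891/1000 ≈ 0.891000
step 5 [2.5y] swap r/2=1256/46189: DF=(1 − 1256/46189·(0.977100+0.959400+0.917000+0.891000))/(1+1256/46189) = 1093/1250 ≈ 0.874400
step 6 [3y] zero: DF = P = 4349/5000 ≈ 0.869800
step 7 [3.5y] swap r/2=525/21104: DF=(1 − 525/21104·(0.977100+0.959400+0.917000+0.891000+0.874400+0.869800))/(1+525/21104) = 337/400 ≈ 0.842500
step 8 [4y] bond c/2=11/400: DF=(2046057/2000000 − 11/400·(0.977100+0.959400+0.917000+0.891000+0.874400+0.869800+0.842500))/(1+11/400) = 4131/5000 ≈ 0.826200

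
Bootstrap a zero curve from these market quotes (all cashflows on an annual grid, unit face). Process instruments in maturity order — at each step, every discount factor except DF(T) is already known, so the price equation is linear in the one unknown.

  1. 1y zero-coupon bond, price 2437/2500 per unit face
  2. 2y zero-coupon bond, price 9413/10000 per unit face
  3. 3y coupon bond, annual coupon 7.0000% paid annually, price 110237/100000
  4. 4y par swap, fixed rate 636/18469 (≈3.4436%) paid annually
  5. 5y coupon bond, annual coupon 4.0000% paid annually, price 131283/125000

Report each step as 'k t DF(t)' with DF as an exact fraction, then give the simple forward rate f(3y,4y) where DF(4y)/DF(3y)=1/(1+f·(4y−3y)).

1 1 2437/2500
2 2 9413/10000
3 3 9049/10000
4 4 1091/1250
5 5 4339/5000
f(3y,4y) = ((9049/10000)/(1091/1250) − 1)/(1) = 321/8728 ≈ 3.6778%

step 1 [1y] zero: DF = P = 2437/2500 ≈ 0.974800
step 2 [2y] zero: DF = P = 9413/10000 ≈ 0.941300
step 3 [3y] bond c/1=7/100: DF=(110237/100000 − 7/100·(0.974800+0.941300))/(1+7/100) = 9049/10000 ≈ 0.904900
step 4 [4y] swap r/1=636/18469: DF=(1 − 636/18469·(0.974800+0.941300+0.904900))/(1+636/18469) = 1091/1250 ≈ 0.872800
step 5 [5y] bond c/1=1/25: DF=(131283/125000 − 1/25·(0.974800+0.941300+0.904900+0.872800))/(1+1/25) = 4339/5000 ≈ 0.867800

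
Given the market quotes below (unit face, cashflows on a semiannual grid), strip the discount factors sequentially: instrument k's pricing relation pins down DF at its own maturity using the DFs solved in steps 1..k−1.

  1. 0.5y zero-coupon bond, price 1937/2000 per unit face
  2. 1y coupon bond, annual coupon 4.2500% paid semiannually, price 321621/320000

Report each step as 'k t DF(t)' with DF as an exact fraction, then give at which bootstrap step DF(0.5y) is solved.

step 1 [0.5y] zero: DF = P = 1937/2000 ≈ 0.968500
step 2 [1y] bond c/2=17/800: DF=(321621/320000 − 17/800·(0.968500))/(1+17/800) = 241/250 ≈ 0.964000

1 1/2 1937/2000
2 1 241/250
DF(0.5y) is solved at step 1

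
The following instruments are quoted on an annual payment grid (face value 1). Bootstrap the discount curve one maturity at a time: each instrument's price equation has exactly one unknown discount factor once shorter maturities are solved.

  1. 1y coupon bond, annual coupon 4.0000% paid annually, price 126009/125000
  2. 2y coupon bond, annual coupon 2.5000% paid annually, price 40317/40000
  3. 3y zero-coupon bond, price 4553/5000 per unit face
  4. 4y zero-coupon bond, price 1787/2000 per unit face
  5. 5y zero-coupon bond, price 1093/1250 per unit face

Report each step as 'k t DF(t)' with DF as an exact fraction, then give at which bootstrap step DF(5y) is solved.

step 1 [1y] bond c/1=1/25: DF=(126009/125000 − 1/25·(0))/(1+1/25) = 9693/10000 ≈ 0.969300
step 2 [2y] bond c/1=1/40: DF=(40317/40000 − 1/40·(0.969300))/(1+1/40) = 9597/10000 ≈ 0.959700
step 3 [3y] zero: DF = P = 4553/5000 ≈ 0.910600
step 4 [4y] zero: DF = P = 1787/2000 ≈ 0.893500
step 5 [5y] zero: DF = P = 1093/1250 ≈ 0.874400

1 1 9693/10000
2 2 9597/10000
3 3 4553/5000
4 4 1787/2000
5 5 1093/1250
DF(5y) is solved at step 5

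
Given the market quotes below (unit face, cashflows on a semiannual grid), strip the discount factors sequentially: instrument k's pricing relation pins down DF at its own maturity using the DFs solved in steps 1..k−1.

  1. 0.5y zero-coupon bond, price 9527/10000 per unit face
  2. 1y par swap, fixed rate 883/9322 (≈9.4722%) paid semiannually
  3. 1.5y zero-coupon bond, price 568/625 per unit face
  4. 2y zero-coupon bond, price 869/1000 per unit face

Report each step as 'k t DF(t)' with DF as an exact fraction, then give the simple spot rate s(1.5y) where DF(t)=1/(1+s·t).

step 1 [0.5y] zero: DF = P = 9527/10000 ≈ 0.952700
step 2 [1y] swap r/2=883/18644: DF=(1 − 883/18644·(0.952700))/(1+883/18644) = 9117/10000 ≈ 0.911700
step 3 [1.5y] zero: DF = P = 568/625 ≈ 0.908800
step 4 [2y] zero: DF = P = 869/1000 ≈ 0.869000

1 1/2 9527/10000
2 1 9117/10000
3 3/2 568/625
4 2 869/1000
s(1.5y) = (1/(568/625) − 1)/(3/2) = 19/284 ≈ 6.6901%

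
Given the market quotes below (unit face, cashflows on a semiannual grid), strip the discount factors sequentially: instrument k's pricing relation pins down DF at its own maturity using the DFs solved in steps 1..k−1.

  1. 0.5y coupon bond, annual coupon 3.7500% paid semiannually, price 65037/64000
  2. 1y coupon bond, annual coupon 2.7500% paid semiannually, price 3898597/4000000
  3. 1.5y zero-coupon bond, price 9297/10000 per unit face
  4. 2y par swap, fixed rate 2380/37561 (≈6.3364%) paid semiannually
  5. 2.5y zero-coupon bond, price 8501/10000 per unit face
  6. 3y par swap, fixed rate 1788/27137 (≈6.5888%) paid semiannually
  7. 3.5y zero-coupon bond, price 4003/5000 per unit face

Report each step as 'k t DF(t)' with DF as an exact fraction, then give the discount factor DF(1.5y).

step 1 [0.5y] bond c/2=3/160: DF=(65037/64000 − 3/160·(0))/(1+3/160) = 399/400 ≈ 0.997500
step 2 [1y] bond c/2=11/800: DF=(3898597/4000000 − 11/800·(0.997500))/(1+11/800) = 9479/10000 ≈ 0.947900
step 3 [1.5y] zero: DF = P = 9297/10000 ≈ 0.929700
step 4 [2y] swap r/2=1190/37561: DF=(1 − 1190/37561·(0.997500+0.947900+0.929700))/(1+1190/37561) = 881/1000 ≈ 0.881000
step 5 [2.5y] zero: DF = P = 8501/10000 ≈ 0.850100
step 6 [3y] swap r/2=894/27137: DF=(1 − 894/27137·(0.997500+0.947900+0.929700+0.881000+0.850100))/(1+894/27137) = 2053/2500 ≈ 0.821200
step 7 [3.5y] zero: DF = P = 4003/5000 ≈ 0.800600

1 1/2 399/400
2 1 9479/10000
3 3/2 9297/10000
4 2 881/1000
5 5/2 8501/10000
6 3 2053/2500
7 7/2 4003/5000
DF(1.5y) = 9297/10000 ≈ 0.929700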